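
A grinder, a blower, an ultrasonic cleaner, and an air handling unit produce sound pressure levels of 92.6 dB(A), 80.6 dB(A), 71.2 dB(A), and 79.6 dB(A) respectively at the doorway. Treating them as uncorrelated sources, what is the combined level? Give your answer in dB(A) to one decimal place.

For uncorrelated sources the intensities add, so convert each level to linear form, sum, and take 10·log₁₀ of the total.
Σ 10^(L/10) = 10^(92.6/10) + 10^(80.6/10) + 10^(71.2/10) + 10^(79.6/10) = 2.039e+09.
L_total = 10·log₁₀(2.039e+09) = 93.09 dB(A).

93.1 dB(A)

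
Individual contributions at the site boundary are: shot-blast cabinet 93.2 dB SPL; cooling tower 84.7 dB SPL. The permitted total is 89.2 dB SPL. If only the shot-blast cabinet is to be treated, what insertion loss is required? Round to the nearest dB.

The untreated sources together contribute 10^(84.7/10) = 2.951e+08, i.e. 84.70 dB SPL.
To meet 89.2 dB SPL overall, the treated shot-blast cabinet may contribute at most 10^(89.2/10) − 2.951e+08 = 5.366e+08, i.e. 87.30 dB SPL.
Required insertion loss = 93.2 − 87.30 = 5.90 dB.

6 dB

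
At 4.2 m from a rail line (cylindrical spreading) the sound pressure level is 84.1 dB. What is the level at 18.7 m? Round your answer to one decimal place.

For a line source, L₂ = L₁ − 10·log₁₀(r₂/r₁).
L₂ = 84.1 − 10·log₁₀(18.7/4.2) = 84.1 − 6.486 = 77.61 dB.

77.6 dB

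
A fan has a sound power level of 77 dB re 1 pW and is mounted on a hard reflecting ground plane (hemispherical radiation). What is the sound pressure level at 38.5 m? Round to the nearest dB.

37 dB

Free-field hemispherical radiation: L_p = L_w − 10·log₁₀(2π·r²), r = 38.5 m.
2π·r² = 9313 m², 10·log₁₀ of that is 39.691 dB.
L_p = 77 − 39.691 = 37.31 dB.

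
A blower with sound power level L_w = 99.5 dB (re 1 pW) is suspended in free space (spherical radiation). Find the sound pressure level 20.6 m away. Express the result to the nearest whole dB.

L_p = L_w − 10·log₁₀(4π·r²) with r = 20.6 m.
4π·r² = 5333 m², 10·log₁₀ of that is 37.269 dB.
L_p = 99.5 − 37.269 = 62.23 dB.

62 dB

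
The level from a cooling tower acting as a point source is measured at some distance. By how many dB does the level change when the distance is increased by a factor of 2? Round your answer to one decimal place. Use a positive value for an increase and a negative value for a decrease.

Point-source spreading: ΔL = −20·log₁₀(r₂/r₁).
ΔL = −20·log₁₀(2) = -6.02 dB.

-6.0 dB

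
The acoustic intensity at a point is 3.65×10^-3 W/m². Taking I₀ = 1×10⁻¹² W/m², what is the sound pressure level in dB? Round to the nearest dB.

I/I₀ = 3.65×10^-3/10⁻¹² = 3.65×10^9, and L = 10·log₁₀(I/I₀).
L = 10·(0.5623 + 9) = 95.62 dB.

96 dB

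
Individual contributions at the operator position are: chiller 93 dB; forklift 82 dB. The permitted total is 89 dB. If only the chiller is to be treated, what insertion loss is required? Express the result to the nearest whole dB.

5 dB

Everything except the chiller sums to 10^(82/10) = 1.585e+08 in linear terms, 82.00 dB.
The limit corresponds to 10^(89/10) = 7.943e+08; subtracting the fixed part leaves 6.358e+08 for the chiller, i.e. 88.03 dB.
So the chiller must be reduced from 93 to 88.03 dB: IL = 4.97 dB.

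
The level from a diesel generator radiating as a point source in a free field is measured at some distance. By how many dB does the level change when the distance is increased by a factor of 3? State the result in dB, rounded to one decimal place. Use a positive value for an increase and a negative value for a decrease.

-9.5 dB

Point-source spreading: ΔL = −20·log₁₀(r₂/r₁).
ΔL = −20·log₁₀(3) = -9.54 dB.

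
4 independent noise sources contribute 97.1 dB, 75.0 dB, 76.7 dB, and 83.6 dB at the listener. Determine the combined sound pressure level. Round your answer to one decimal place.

97.4 dB

For uncorrelated sources the intensities add, so convert each level to linear form, sum, and take 10·log₁₀ of the total.
Σ 10^(L/10) = 10^(97.1/10) + 10^(75.0/10) + 10^(76.7/10) + 10^(83.6/10) = 5.436e+09.
L_total = 10·log₁₀(5.436e+09) = 97.35 dB.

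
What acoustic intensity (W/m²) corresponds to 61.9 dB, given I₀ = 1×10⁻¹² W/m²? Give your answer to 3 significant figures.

I = I₀·10^(L/10) = 10⁻¹² × 10^(61.9/10) = 10^(-5.810).

1.55e-06 W/m²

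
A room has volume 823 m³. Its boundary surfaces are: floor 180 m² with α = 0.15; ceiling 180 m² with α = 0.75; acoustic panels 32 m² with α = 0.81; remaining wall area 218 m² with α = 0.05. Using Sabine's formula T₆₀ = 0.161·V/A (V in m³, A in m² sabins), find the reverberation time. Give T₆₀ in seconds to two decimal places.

Total absorption A = 180·0.15 + 180·0.75 + 32·0.81 + 218·0.05 = 198.82 m² sabins.
T₆₀ = 0.161·V/A = 0.161·823/198.82 = 0.666 s.

0.67 s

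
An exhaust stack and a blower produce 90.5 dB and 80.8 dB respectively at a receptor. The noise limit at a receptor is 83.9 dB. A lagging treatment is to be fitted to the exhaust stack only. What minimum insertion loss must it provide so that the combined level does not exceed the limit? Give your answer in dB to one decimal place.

9.5 dB

Everything except the exhaust stack sums to 10^(80.8/10) = 1.202e+08 in linear terms, 80.80 dB.
To meet 83.9 dB overall, the treated exhaust stack may contribute at most 10^(83.9/10) − 1.202e+08 = 1.252e+08, i.e. 80.98 dB.
Required insertion loss = 90.5 − 80.98 = 9.52 dB.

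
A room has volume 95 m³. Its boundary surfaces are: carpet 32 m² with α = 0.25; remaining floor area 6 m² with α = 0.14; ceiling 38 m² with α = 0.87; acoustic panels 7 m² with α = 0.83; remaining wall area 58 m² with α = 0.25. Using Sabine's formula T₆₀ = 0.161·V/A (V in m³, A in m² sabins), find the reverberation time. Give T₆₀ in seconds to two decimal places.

0.25 s

Total absorption A = 32·0.25 + 6·0.14 + 38·0.87 + 7·0.83 + 58·0.25 = 62.21 m² sabins.
T₆₀ = 0.161·V/A = 0.161·95/62.21 = 0.246 s.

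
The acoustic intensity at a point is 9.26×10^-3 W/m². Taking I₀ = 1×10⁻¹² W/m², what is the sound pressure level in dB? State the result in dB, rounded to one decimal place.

L = 10·log₁₀(I/I₀) = 10·log₁₀(9.26×10^-3/10⁻¹²) = 10·log₁₀(9.26×10^9).
L = 10·(0.9666 + 9) = 99.67 dB.

99.7 dB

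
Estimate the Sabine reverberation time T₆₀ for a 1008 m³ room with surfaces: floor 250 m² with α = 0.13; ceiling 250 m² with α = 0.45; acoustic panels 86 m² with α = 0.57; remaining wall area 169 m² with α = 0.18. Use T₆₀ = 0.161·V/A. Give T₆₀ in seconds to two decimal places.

Summing Sᵢαᵢ: 250·0.13 + 250·0.45 + 86·0.57 + 169·0.18 = 224.44 m².
T₆₀ = 0.161 × 1008 / 224.44 = 0.723 s.

0.72 s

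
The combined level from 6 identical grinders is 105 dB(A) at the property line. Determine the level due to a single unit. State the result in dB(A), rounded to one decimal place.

6 equal contributions raise the level by 10·log₁₀ 6 = 7.782 dB, so each unit alone gives 105 − 7.782.

97.2 dB(A)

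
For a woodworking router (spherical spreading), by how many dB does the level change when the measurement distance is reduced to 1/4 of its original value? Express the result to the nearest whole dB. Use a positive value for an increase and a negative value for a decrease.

With spherical spreading the level changes by −20·log₁₀(r₂/r₁).
ΔL = −20·log₁₀(0.25) = +12.04 dB.

+12 dB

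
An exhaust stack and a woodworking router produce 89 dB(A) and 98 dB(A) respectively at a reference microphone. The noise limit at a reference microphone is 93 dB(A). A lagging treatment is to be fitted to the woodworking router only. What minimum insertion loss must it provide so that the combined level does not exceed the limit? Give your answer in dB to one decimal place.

Fixed contribution from the other source: Σ 10^(L/10) = 10^(89/10) = 7.943e+08 (89.00 dB(A)).
To meet 93 dB(A) overall, the treated woodworking router may contribute at most 10^(93/10) − 7.943e+08 = 1.201e+09, i.e. 90.80 dB(A).
Required insertion loss = 98 − 90.80 = 7.20 dB.

7.2 dB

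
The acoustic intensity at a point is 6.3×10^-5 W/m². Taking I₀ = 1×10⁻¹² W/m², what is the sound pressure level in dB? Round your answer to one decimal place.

78.0 dB

Dividing by I₀ shifts the exponent by 12: I/I₀ = 6.3×10^7.
L = 10·(0.7993 + 7) = 77.99 dB.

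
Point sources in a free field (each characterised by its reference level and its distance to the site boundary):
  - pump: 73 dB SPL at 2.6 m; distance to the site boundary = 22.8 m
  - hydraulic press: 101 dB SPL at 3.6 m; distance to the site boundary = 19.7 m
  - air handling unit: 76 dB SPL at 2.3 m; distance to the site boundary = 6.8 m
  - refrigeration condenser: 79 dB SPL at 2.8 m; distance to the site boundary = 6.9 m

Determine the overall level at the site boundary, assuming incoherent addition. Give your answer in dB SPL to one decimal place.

86.4 dB SPL

First find each source's level at the receiver (point-source: −20·log₁₀(r/r_ref)), then combine on an intensity basis.
pump: 73 − 20·log₁₀(22.8/2.6) = 73 − 18.86 = 54.14 dB SPL.
hydraulic press: 101 − 20·log₁₀(19.7/3.6) = 101 − 14.76 = 86.24 dB SPL.
air handling unit: 76 − 20·log₁₀(6.8/2.3) = 76 − 9.42 = 66.58 dB SPL.
refrigeration condenser: 79 − 20·log₁₀(6.9/2.8) = 79 − 7.83 = 71.17 dB SPL.
Σ 10^(L/10) = 4.383e+08 → L_total = 10·log₁₀(4.383e+08) = 86.42 dB SPL.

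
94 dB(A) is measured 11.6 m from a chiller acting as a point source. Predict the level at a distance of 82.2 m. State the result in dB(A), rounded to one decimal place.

77.0 dB(A)

Point-source attenuation: ΔL = 20·log₁₀(r₂/r₁) = 20·log₁₀(82.2/11.6) = 17.008 dB.
L₂ = 94 − 20·log₁₀(82.2/11.6) = 94 − 17.008 = 76.99 dB(A).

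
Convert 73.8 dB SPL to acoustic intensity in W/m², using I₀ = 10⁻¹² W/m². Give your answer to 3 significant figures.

2.40e-05 W/m²

I = I₀·10^(L/10) = 10⁻¹² × 10^(73.8/10) = 10^(-4.620).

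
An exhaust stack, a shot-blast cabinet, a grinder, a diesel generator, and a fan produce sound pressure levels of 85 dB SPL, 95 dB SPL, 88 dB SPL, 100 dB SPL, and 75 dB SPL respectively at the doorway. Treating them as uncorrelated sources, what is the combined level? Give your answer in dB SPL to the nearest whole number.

For uncorrelated sources the intensities add, so convert each level to linear form, sum, and take 10·log₁₀ of the total.
Σ 10^(L/10) = 10^(85/10) + 10^(95/10) + 10^(88/10) + 10^(100/10) + 10^(75/10) = 1.414e+10.
L_total = 10·log₁₀(1.414e+10) = 101.50 dB SPL.

102 dB SPL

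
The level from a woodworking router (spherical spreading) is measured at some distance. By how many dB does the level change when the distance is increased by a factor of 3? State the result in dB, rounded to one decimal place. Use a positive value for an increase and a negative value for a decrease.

-9.5 dB

Point-source spreading: ΔL = −20·log₁₀(r₂/r₁).
ΔL = −20·log₁₀(3) = -9.54 dB.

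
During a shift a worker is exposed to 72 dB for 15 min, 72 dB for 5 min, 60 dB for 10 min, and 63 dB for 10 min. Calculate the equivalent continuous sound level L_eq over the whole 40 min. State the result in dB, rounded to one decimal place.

The energy average is taken in the linear domain: L_eq = 10·log₁₀[(Σ tᵢ·10^(Lᵢ/10))/T], T = 40 min.
Σ tᵢ·10^(Lᵢ/10) = 15·10^(72/10) + 5·10^(72/10) + 10·10^(60/10) + 10·10^(63/10) = 3.469e+08.
L_eq = 10·log₁₀(3.469e+08/40) = 69.38 dB.

69.4 dB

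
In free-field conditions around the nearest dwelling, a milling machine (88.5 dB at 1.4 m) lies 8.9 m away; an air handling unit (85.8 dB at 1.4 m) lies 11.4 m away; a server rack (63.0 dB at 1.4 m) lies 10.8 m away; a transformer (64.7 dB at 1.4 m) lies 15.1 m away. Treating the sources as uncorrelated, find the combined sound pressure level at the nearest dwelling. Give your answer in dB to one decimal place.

73.7 dB

Apply inverse-square spreading to bring every level to the receiver, then sum 10^(L/10).
milling machine: 88.5 − 20·log₁₀(8.9/1.4) = 88.5 − 16.07 = 72.43 dB.
air handling unit: 85.8 − 20·log₁₀(11.4/1.4) = 85.8 − 18.22 = 67.58 dB.
server rack: 63.0 − 20·log₁₀(10.8/1.4) = 63.0 − 17.75 = 45.25 dB.
transformer: 64.7 − 20·log₁₀(15.1/1.4) = 64.7 − 20.66 = 44.04 dB.
Σ 10^(L/10) = 2.331e+07 → L_total = 10·log₁₀(2.331e+07) = 73.68 dB.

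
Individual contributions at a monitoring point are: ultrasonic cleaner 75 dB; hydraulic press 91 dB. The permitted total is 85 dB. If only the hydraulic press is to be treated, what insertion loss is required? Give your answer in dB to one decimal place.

6.5 dB

Everything except the hydraulic press sums to 10^(75/10) = 3.162e+07 in linear terms, 75.00 dB.
The limit corresponds to 10^(85/10) = 3.162e+08; subtracting the fixed part leaves 2.846e+08 for the hydraulic press, i.e. 84.54 dB.
So the hydraulic press must be reduced from 91 to 84.54 dB: IL = 6.46 dB.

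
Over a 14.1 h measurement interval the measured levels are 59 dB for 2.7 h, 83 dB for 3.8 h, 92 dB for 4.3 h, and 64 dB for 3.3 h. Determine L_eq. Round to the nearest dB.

The energy average is taken in the linear domain: L_eq = 10·log₁₀[(Σ tᵢ·10^(Lᵢ/10))/T], T = 14.1 h.
Σ tᵢ·10^(Lᵢ/10) = 2.7·10^(59/10) + 3.8·10^(83/10) + 4.3·10^(92/10) + 3.3·10^(64/10) = 7.584e+09.
L_eq = 10·log₁₀(7.584e+09/14.1) = 87.31 dB.

87 dB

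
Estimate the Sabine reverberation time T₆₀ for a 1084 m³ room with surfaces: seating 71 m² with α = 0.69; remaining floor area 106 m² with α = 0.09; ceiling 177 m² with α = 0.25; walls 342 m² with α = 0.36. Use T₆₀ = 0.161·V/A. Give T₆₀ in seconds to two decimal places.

Summing Sᵢαᵢ: 71·0.69 + 106·0.09 + 177·0.25 + 342·0.36 = 225.90 m².
T₆₀ = 0.161 × 1084 / 225.90 = 0.773 s.

0.77 s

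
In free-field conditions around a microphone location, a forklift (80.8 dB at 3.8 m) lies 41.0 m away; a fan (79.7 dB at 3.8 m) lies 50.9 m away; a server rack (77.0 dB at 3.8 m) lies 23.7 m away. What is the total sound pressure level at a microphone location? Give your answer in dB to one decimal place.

Apply inverse-square spreading to bring every level to the receiver, then sum 10^(L/10).
forklift: 80.8 − 20·log₁₀(41.0/3.8) = 80.8 − 20.66 = 60.14 dB.
fan: 79.7 − 20·log₁₀(50.9/3.8) = 79.7 − 22.54 = 57.16 dB.
server rack: 77.0 − 20·log₁₀(23.7/3.8) = 77.0 − 15.90 = 61.10 dB.
Σ 10^(L/10) = 2.841e+06 → L_total = 10·log₁₀(2.841e+06) = 64.54 dB.

64.5 dB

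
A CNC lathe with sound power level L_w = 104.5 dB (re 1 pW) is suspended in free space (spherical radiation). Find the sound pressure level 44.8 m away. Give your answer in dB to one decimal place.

60.5 dB

L_p = L_w − 10·log₁₀(4π·r²) with r = 44.8 m.
4π·r² = 2.522e+04 m², 10·log₁₀ of that is 44.018 dB.
L_p = 104.5 − 44.018 = 60.48 dB.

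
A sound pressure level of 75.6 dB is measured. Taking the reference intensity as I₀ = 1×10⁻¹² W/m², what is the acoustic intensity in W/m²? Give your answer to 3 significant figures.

L = 10·log₁₀(I/I₀) ⇒ I = I₀·10^(L/10) = 10⁻¹² × 10^7.56.

3.63e-05 W/m²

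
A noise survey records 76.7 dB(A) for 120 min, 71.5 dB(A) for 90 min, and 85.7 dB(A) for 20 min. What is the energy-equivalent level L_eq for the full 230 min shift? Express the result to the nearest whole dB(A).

78 dB(A)

The energy average is taken in the linear domain: L_eq = 10·log₁₀[(Σ tᵢ·10^(Lᵢ/10))/T], T = 230 min.
Σ tᵢ·10^(Lᵢ/10) = 120·10^(76.7/10) + 90·10^(71.5/10) + 20·10^(85.7/10) = 1.431e+10.
L_eq = 10·log₁₀(1.431e+10/230) = 77.94 dB(A).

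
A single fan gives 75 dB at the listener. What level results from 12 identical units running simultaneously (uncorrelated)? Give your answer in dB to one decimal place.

With 12 equal, uncorrelated contributions the intensity is 12× that of one unit, giving a rise of 10·log₁₀ 12.
L_total = 75 + 10·log₁₀(12) = 75 + 10.792 = 85.79 dB.

85.8 dB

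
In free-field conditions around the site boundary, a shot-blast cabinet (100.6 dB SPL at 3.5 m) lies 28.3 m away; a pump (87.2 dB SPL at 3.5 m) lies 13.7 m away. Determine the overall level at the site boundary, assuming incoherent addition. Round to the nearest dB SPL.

Apply inverse-square spreading to bring every level to the receiver, then sum 10^(L/10).
shot-blast cabinet: 100.6 − 20·log₁₀(28.3/3.5) = 100.6 − 18.15 = 82.45 dB SPL.
pump: 87.2 − 20·log₁₀(13.7/3.5) = 87.2 − 11.85 = 75.35 dB SPL.
Σ 10^(L/10) = 2.099e+08 → L_total = 10·log₁₀(2.099e+08) = 83.22 dB SPL.

83 dB SPL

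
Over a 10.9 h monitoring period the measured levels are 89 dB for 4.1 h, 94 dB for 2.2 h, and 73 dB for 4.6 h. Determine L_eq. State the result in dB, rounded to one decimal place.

L_eq = 10·log₁₀[(1/T)·Σ tᵢ·10^(Lᵢ/10)] with T = 10.9 h.
Σ tᵢ·10^(Lᵢ/10) = 4.1·10^(89/10) + 2.2·10^(94/10) + 4.6·10^(73/10) = 8.875e+09.
L_eq = 10·log₁₀(8.875e+09/10.9) = 89.11 dB.

89.1 dB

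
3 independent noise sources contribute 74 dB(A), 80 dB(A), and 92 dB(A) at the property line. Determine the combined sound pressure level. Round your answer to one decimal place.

92.3 dB(A)

For uncorrelated sources the intensities add, so convert each level to linear form, sum, and take 10·log₁₀ of the total.
Σ 10^(L/10) = 10^(74/10) + 10^(80/10) + 10^(92/10) = 1.710e+09.
L_total = 10·log₁₀(1.710e+09) = 92.33 dB(A).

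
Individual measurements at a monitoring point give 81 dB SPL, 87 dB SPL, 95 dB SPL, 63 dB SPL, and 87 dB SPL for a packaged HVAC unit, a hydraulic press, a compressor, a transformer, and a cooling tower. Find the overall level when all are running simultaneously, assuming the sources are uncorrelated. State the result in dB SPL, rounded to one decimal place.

For uncorrelated sources the intensities add, so convert each level to linear form, sum, and take 10·log₁₀ of the total.
Σ 10^(L/10) = 10^(81/10) + 10^(87/10) + 10^(95/10) + 10^(63/10) + 10^(87/10) = 4.293e+09.
L_total = 10·log₁₀(4.293e+09) = 96.33 dB SPL.

96.3 dB SPL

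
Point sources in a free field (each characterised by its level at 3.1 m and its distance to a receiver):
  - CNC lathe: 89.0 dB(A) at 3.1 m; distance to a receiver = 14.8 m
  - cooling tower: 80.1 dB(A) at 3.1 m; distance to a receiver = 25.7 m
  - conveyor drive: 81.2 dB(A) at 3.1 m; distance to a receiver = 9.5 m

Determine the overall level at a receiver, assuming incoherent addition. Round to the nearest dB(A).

77 dB(A)

Propagate each source to the receiver with L = L_ref − 20·log₁₀(r/r_ref), then add intensities.
CNC lathe: 89.0 − 20·log₁₀(14.8/3.1) = 89.0 − 13.58 = 75.42 dB(A).
cooling tower: 80.1 − 20·log₁₀(25.7/3.1) = 80.1 − 18.37 = 61.73 dB(A).
conveyor drive: 81.2 − 20·log₁₀(9.5/3.1) = 81.2 − 9.73 = 71.47 dB(A).
Σ 10^(L/10) = 5.038e+07 → L_total = 10·log₁₀(5.038e+07) = 77.02 dB(A).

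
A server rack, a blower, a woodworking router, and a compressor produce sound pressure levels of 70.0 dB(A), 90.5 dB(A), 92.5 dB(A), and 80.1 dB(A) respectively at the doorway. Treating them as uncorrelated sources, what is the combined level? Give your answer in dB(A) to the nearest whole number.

95 dB(A)

For uncorrelated sources the intensities add, so convert each level to linear form, sum, and take 10·log₁₀ of the total.
Σ 10^(L/10) = 10^(70.0/10) + 10^(90.5/10) + 10^(92.5/10) + 10^(80.1/10) = 3.013e+09.
L_total = 10·log₁₀(3.013e+09) = 94.79 dB(A).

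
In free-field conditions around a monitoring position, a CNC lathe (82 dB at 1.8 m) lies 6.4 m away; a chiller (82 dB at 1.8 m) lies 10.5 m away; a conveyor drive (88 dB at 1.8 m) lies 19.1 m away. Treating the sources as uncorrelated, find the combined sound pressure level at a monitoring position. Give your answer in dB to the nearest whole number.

First find each source's level at the receiver (point-source: −20·log₁₀(r/r_ref)), then combine on an intensity basis.
CNC lathe: 82 − 20·log₁₀(6.4/1.8) = 82 − 11.02 = 70.98 dB.
chiller: 82 − 20·log₁₀(10.5/1.8) = 82 − 15.32 = 66.68 dB.
conveyor drive: 88 − 20·log₁₀(19.1/1.8) = 88 − 20.52 = 67.48 dB.
Σ 10^(L/10) = 2.280e+07 → L_total = 10·log₁₀(2.280e+07) = 73.58 dB.

74 dB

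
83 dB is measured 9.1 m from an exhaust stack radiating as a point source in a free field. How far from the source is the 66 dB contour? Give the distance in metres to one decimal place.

For a point source L₁ − L₂ = 20·log₁₀(r₂/r₁), so r₂ = r₁·10^((L₁−L₂)/20).
r₂ = 9.1·10^((83−66)/20) = 9.1·10^(17.0/20) = 64.42 m.

64.4 m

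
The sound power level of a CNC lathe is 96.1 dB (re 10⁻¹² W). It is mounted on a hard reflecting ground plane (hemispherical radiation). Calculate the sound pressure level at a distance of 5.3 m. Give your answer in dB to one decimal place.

73.6 dB

L_p = L_w − 10·log₁₀(2π·r²) with r = 5.3 m.
2π·r² = 176.5 m², 10·log₁₀ of that is 22.467 dB.
L_p = 96.1 − 22.467 = 73.63 dB.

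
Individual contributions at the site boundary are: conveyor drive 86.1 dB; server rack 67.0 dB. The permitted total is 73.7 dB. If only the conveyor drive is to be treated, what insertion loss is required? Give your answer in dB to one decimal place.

Everything except the conveyor drive sums to 10^(67.0/10) = 5.012e+06 in linear terms, 67.00 dB.
To meet 73.7 dB overall, the treated conveyor drive may contribute at most 10^(73.7/10) − 5.012e+06 = 1.843e+07, i.e. 72.66 dB.
So the conveyor drive must be reduced from 86.1 to 72.66 dB: IL = 13.44 dB.

13.4 dB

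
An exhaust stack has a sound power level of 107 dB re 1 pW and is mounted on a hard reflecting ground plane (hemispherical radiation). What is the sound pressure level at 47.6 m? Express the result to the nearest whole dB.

65 dB

The power spreads over a hemisphere of area 2π·r², so L_p = L_w − 10·log₁₀(2π·r²).
2π·r² = 1.424e+04 m², 10·log₁₀ of that is 41.534 dB.
L_p = 107 − 41.534 = 65.47 dB.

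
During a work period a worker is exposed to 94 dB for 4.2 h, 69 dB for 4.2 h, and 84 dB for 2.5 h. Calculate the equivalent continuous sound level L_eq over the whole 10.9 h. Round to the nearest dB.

L_eq = 10·log₁₀[(1/T)·Σ tᵢ·10^(Lᵢ/10)] with T = 10.9 h.
Σ tᵢ·10^(Lᵢ/10) = 4.2·10^(94/10) + 4.2·10^(69/10) + 2.5·10^(84/10) = 1.121e+10.
L_eq = 10·log₁₀(1.121e+10/10.9) = 90.12 dB.

90 dB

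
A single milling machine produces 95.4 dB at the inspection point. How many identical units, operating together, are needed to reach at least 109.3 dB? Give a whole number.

25

N identical sources give L₁ + 10·log₁₀ N, so require 10·log₁₀ N ≥ 109.3 − 95.4 = 13.9 dB.
N ≥ 10^(13.9/10) = 24.547, so N = 25.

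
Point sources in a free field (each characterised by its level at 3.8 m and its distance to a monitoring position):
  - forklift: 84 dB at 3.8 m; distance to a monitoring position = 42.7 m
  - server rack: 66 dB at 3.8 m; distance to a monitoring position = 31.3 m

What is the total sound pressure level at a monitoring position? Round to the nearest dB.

First find each source's level at the receiver (point-source: −20·log₁₀(r/r_ref)), then combine on an intensity basis.
forklift: 84 − 20·log₁₀(42.7/3.8) = 84 − 21.01 = 62.99 dB.
server rack: 66 − 20·log₁₀(31.3/3.8) = 66 − 18.32 = 47.68 dB.
Σ 10^(L/10) = 2.048e+06 → L_total = 10·log₁₀(2.048e+06) = 63.11 dB.

63 dB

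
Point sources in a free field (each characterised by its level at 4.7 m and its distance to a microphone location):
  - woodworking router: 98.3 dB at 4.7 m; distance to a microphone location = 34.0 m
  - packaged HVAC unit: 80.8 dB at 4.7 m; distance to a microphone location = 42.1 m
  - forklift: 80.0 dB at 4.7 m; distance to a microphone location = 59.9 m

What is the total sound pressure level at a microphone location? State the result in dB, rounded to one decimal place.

81.2 dB

Propagate each source to the receiver with L = L_ref − 20·log₁₀(r/r_ref), then add intensities.
woodworking router: 98.3 − 20·log₁₀(34.0/4.7) = 98.3 − 17.19 = 81.11 dB.
packaged HVAC unit: 80.8 − 20·log₁₀(42.1/4.7) = 80.8 − 19.04 = 61.76 dB.
forklift: 80.0 − 20·log₁₀(59.9/4.7) = 80.0 − 22.11 = 57.89 dB.
Σ 10^(L/10) = 1.313e+08 → L_total = 10·log₁₀(1.313e+08) = 81.18 dB.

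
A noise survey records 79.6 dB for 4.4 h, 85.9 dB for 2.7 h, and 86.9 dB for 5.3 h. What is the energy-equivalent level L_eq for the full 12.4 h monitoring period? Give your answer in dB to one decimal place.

85.1 dB

L_eq = 10·log₁₀[(1/T)·Σ tᵢ·10^(Lᵢ/10)] with T = 12.4 h.
Σ tᵢ·10^(Lᵢ/10) = 4.4·10^(79.6/10) + 2.7·10^(85.9/10) + 5.3·10^(86.9/10) = 4.048e+09.
L_eq = 10·log₁₀(4.048e+09/12.4) = 85.14 dB.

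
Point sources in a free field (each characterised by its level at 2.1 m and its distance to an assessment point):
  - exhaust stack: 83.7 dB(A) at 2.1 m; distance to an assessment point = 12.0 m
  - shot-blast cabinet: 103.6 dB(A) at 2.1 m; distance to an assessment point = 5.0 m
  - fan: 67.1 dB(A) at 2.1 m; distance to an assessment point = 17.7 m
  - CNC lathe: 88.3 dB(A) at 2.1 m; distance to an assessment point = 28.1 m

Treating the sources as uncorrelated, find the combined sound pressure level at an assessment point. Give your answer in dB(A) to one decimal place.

96.1 dB(A)

First find each source's level at the receiver (point-source: −20·log₁₀(r/r_ref)), then combine on an intensity basis.
exhaust stack: 83.7 − 20·log₁₀(12.0/2.1) = 83.7 − 15.14 = 68.56 dB(A).
shot-blast cabinet: 103.6 − 20·log₁₀(5.0/2.1) = 103.6 − 7.54 = 96.06 dB(A).
fan: 67.1 − 20·log₁₀(17.7/2.1) = 67.1 − 18.52 = 48.58 dB(A).
CNC lathe: 88.3 − 20·log₁₀(28.1/2.1) = 88.3 − 22.53 = 65.77 dB(A).
Σ 10^(L/10) = 4.052e+09 → L_total = 10·log₁₀(4.052e+09) = 96.08 dB(A).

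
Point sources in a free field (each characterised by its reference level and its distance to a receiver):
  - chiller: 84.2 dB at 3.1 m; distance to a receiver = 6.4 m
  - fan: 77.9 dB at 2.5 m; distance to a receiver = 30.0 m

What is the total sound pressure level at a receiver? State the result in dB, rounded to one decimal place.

77.9 dB

First find each source's level at the receiver (point-source: −20·log₁₀(r/r_ref)), then combine on an intensity basis.
chiller: 84.2 − 20·log₁₀(6.4/3.1) = 84.2 − 6.30 = 77.90 dB.
fan: 77.9 − 20·log₁₀(30.0/2.5) = 77.9 − 21.58 = 56.32 dB.
Σ 10^(L/10) = 6.214e+07 → L_total = 10·log₁₀(6.214e+07) = 77.93 dB.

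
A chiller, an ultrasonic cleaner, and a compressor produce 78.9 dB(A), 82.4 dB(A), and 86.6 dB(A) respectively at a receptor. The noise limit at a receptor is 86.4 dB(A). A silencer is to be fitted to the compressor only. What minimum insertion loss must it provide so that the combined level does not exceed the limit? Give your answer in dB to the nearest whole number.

The untreated sources together contribute 10^(78.9/10) + 10^(82.4/10) = 2.514e+08, i.e. 84.00 dB(A).
To meet 86.4 dB(A) overall, the treated compressor may contribute at most 10^(86.4/10) − 2.514e+08 = 1.851e+08, i.e. 82.67 dB(A).
So the compressor must be reduced from 86.6 to 82.67 dB(A): IL = 3.93 dB.

4 dB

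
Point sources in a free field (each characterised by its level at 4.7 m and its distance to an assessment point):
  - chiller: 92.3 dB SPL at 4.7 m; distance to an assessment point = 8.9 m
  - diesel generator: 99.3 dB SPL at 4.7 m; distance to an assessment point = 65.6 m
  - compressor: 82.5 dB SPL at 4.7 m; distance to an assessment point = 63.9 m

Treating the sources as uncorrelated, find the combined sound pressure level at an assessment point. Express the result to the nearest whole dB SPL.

87 dB SPL

Propagate each source to the receiver with L = L_ref − 20·log₁₀(r/r_ref), then add intensities.
chiller: 92.3 − 20·log₁₀(8.9/4.7) = 92.3 − 5.55 = 86.75 dB SPL.
diesel generator: 99.3 − 20·log₁₀(65.6/4.7) = 99.3 − 22.90 = 76.40 dB SPL.
compressor: 82.5 − 20·log₁₀(63.9/4.7) = 82.5 − 22.67 = 59.83 dB SPL.
Σ 10^(L/10) = 5.183e+08 → L_total = 10·log₁₀(5.183e+08) = 87.15 dB SPL.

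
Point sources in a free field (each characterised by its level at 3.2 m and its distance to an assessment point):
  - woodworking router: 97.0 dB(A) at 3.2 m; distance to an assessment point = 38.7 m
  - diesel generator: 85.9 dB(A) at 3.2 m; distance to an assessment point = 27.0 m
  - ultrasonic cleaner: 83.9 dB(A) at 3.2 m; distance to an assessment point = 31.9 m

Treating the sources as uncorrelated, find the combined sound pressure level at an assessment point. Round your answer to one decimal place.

Propagate each source to the receiver with L = L_ref − 20·log₁₀(r/r_ref), then add intensities.
woodworking router: 97.0 − 20·log₁₀(38.7/3.2) = 97.0 − 21.65 = 75.35 dB(A).
diesel generator: 85.9 − 20·log₁₀(27.0/3.2) = 85.9 − 18.52 = 67.38 dB(A).
ultrasonic cleaner: 83.9 − 20·log₁₀(31.9/3.2) = 83.9 − 19.97 = 63.93 dB(A).
Σ 10^(L/10) = 4.220e+07 → L_total = 10·log₁₀(4.220e+07) = 76.25 dB(A).

76.3 dB(A)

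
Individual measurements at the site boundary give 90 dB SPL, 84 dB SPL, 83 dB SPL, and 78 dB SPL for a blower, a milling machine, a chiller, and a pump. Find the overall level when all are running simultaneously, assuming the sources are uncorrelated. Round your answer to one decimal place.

Incoherent sources combine by intensity addition: L_total = 10·log₁₀(Σ 10^(L_i/10)).
Σ 10^(L/10) = 10^(90/10) + 10^(84/10) + 10^(83/10) + 10^(78/10) = 1.514e+09.
L_total = 10·log₁₀(1.514e+09) = 91.80 dB SPL.

91.8 dB SPL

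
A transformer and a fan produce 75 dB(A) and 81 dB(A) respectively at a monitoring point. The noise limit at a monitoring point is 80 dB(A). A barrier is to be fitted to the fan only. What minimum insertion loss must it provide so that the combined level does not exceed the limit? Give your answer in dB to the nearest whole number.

Everything except the fan sums to 10^(75/10) = 3.162e+07 in linear terms, 75.00 dB(A).
The limit corresponds to 10^(80/10) = 1.000e+08; subtracting the fixed part leaves 6.838e+07 for the fan, i.e. 78.35 dB(A).
So the fan must be reduced from 81 to 78.35 dB(A): IL = 2.65 dB.

3 dB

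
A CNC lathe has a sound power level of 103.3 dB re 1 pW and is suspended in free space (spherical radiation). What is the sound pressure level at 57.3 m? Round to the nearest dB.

57 dB

The power spreads over a sphere of area 4π·r², so L_p = L_w − 10·log₁₀(4π·r²).
4π·r² = 4.126e+04 m², 10·log₁₀ of that is 46.155 dB.
L_p = 103.3 − 46.155 = 57.14 dB.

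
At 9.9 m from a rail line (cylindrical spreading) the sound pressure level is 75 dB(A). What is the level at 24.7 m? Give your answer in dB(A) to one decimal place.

Cylindrical spreading from a line source gives a 10·log₁₀(r₂/r₁) drop.
L₂ = 75 − 10·log₁₀(24.7/9.9) = 75 − 3.971 = 71.03 dB(A).

71.0 dB(A)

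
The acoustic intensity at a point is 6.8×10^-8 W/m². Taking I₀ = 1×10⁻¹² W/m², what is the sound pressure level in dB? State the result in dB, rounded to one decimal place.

Dividing by I₀ shifts the exponent by 12: I/I₀ = 6.8×10^4.
L = 10·(0.8325 + 4) = 48.33 dB.

48.3 dB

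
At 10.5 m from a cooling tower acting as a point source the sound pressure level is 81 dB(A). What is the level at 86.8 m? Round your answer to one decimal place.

Point-source attenuation: ΔL = 20·log₁₀(r₂/r₁) = 20·log₁₀(86.8/10.5) = 18.347 dB.
L₂ = 81 − 20·log₁₀(86.8/10.5) = 81 − 18.347 = 62.65 dB(A).

62.7 dB(A)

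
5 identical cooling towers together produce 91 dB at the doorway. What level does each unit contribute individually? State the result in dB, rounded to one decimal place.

5 equal contributions raise the level by 10·log₁₀ 5 = 6.990 dB, so each unit alone gives 91 − 6.990.

84.0 dB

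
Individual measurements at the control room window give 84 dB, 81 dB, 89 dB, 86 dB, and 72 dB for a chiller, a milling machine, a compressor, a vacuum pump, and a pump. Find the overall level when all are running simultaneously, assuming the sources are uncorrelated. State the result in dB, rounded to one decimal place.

92.0 dB

Incoherent sources combine by intensity addition: L_total = 10·log₁₀(Σ 10^(L_i/10)).
Σ 10^(L/10) = 10^(84/10) + 10^(81/10) + 10^(89/10) + 10^(86/10) + 10^(72/10) = 1.585e+09.
L_total = 10·log₁₀(1.585e+09) = 92.00 dB.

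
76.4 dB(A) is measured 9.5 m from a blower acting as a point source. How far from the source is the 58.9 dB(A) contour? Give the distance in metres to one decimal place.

The 17.5 dB drop corresponds to a distance ratio of 10^(17.5/20) for a point source.
r₂ = 9.5·10^((76.4−58.9)/20) = 9.5·10^(17.5/20) = 71.24 m.

71.2 m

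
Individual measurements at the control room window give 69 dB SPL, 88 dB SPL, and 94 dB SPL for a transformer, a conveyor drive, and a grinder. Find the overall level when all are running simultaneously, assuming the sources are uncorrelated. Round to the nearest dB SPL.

For uncorrelated sources the intensities add, so convert each level to linear form, sum, and take 10·log₁₀ of the total.
Σ 10^(L/10) = 10^(69/10) + 10^(88/10) + 10^(94/10) = 3.151e+09.
L_total = 10·log₁₀(3.151e+09) = 94.98 dB SPL.

95 dB SPL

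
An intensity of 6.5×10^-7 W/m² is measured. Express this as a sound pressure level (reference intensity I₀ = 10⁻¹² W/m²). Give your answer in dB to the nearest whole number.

Dividing by I₀ shifts the exponent by 12: I/I₀ = 6.5×10^5.
L = 10·(0.8129 + 5) = 58.13 dB.

58 dB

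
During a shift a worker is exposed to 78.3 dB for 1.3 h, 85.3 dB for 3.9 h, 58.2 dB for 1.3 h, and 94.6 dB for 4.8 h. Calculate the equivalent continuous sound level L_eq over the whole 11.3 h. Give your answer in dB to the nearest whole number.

L_eq = 10·log₁₀[(1/T)·Σ tᵢ·10^(Lᵢ/10)] with T = 11.3 h.
Σ tᵢ·10^(Lᵢ/10) = 1.3·10^(78.3/10) + 3.9·10^(85.3/10) + 1.3·10^(58.2/10) + 4.8·10^(94.6/10) = 1.525e+10.
L_eq = 10·log₁₀(1.525e+10/11.3) = 91.30 dB.

91 dB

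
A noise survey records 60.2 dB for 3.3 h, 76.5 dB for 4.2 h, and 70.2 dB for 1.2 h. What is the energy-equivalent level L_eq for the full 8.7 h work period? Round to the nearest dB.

74 dB

L_eq = 10·log₁₀[(1/T)·Σ tᵢ·10^(Lᵢ/10)] with T = 8.7 h.
Σ tᵢ·10^(Lᵢ/10) = 3.3·10^(60.2/10) + 4.2·10^(76.5/10) + 1.2·10^(70.2/10) = 2.036e+08.
L_eq = 10·log₁₀(2.036e+08/8.7) = 73.69 dB.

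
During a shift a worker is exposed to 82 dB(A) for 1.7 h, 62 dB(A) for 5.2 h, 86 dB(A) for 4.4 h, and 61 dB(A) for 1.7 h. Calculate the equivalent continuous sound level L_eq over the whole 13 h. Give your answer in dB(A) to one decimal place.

81.9 dB(A)

The energy average is taken in the linear domain: L_eq = 10·log₁₀[(Σ tᵢ·10^(Lᵢ/10))/T], T = 13 h.
Σ tᵢ·10^(Lᵢ/10) = 1.7·10^(82/10) + 5.2·10^(62/10) + 4.4·10^(86/10) + 1.7·10^(61/10) = 2.031e+09.
L_eq = 10·log₁₀(2.031e+09/13) = 81.94 dB(A).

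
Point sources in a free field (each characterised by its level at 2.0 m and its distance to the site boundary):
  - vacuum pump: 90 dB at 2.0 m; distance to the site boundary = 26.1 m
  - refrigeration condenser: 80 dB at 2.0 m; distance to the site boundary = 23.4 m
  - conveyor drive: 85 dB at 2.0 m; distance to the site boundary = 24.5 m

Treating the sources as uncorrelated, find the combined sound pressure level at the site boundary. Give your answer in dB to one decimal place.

First find each source's level at the receiver (point-source: −20·log₁₀(r/r_ref)), then combine on an intensity basis.
vacuum pump: 90 − 20·log₁₀(26.1/2.0) = 90 − 22.31 = 67.69 dB.
refrigeration condenser: 80 − 20·log₁₀(23.4/2.0) = 80 − 21.36 = 58.64 dB.
conveyor drive: 85 − 20·log₁₀(24.5/2.0) = 85 − 21.76 = 63.24 dB.
Σ 10^(L/10) = 8.710e+06 → L_total = 10·log₁₀(8.710e+06) = 69.40 dB.

69.4 dB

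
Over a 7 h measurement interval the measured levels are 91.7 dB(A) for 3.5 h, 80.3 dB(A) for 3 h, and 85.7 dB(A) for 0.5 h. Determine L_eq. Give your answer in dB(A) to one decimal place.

89.1 dB(A)

The energy average is taken in the linear domain: L_eq = 10·log₁₀[(Σ tᵢ·10^(Lᵢ/10))/T], T = 7 h.
Σ tᵢ·10^(Lᵢ/10) = 3.5·10^(91.7/10) + 3·10^(80.3/10) + 0.5·10^(85.7/10) = 5.684e+09.
L_eq = 10·log₁₀(5.684e+09/7) = 89.10 dB(A).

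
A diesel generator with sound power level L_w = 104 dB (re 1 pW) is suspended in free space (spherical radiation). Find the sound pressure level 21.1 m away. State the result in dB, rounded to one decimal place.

L_p = L_w − 10·log₁₀(4π·r²) with r = 21.1 m.
4π·r² = 5595 m², 10·log₁₀ of that is 37.478 dB.
L_p = 104 − 37.478 = 66.52 dB.

66.5 dB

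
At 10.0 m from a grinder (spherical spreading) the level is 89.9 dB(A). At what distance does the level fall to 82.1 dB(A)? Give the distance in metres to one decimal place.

Point-source spreading drops the level by 20·log₁₀(r₂/r₁); inverting, r₂/r₁ = 10^(ΔL/20).
r₂ = 10.0·10^((89.9−82.1)/20) = 10.0·10^(7.8/20) = 24.55 m.

24.5 m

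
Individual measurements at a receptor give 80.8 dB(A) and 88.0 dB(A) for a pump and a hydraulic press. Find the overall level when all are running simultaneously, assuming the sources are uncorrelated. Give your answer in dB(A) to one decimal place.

For uncorrelated sources the intensities add, so convert each level to linear form, sum, and take 10·log₁₀ of the total.
Σ 10^(L/10) = 10^(80.8/10) + 10^(88.0/10) = 7.512e+08.
L_total = 10·log₁₀(7.512e+08) = 88.76 dB(A).

88.8 dB(A)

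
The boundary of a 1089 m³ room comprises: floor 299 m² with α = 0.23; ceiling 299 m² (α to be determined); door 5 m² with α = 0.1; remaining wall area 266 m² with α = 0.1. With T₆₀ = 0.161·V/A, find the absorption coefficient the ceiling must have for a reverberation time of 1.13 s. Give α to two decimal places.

0.20

A = 0.161·V/T₆₀ = 0.161·1089/1.13 = 155.16 m² sabins.
Absorption from the other surfaces = 299·0.23 + 5·0.1 + 266·0.1 = 95.87 m², so the ceiling must supply 59.29 m² over 299 m².
α = 59.29/299 = 0.198.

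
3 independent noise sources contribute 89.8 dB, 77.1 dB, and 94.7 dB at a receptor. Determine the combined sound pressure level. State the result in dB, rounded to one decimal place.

Incoherent sources combine by intensity addition: L_total = 10·log₁₀(Σ 10^(L_i/10)).
Σ 10^(L/10) = 10^(89.8/10) + 10^(77.1/10) + 10^(94.7/10) = 3.957e+09.
L_total = 10·log₁₀(3.957e+09) = 95.97 dB.

96.0 dB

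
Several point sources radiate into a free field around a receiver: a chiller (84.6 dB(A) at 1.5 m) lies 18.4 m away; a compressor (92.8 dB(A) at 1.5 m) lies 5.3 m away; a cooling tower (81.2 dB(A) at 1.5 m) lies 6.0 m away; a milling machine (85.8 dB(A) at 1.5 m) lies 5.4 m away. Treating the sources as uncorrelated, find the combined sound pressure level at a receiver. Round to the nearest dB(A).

Apply inverse-square spreading to bring every level to the receiver, then sum 10^(L/10).
chiller: 84.6 − 20·log₁₀(18.4/1.5) = 84.6 − 21.77 = 62.83 dB(A).
compressor: 92.8 − 20·log₁₀(5.3/1.5) = 92.8 − 10.96 = 81.84 dB(A).
cooling tower: 81.2 − 20·log₁₀(6.0/1.5) = 81.2 − 12.04 = 69.16 dB(A).
milling machine: 85.8 − 20·log₁₀(5.4/1.5) = 85.8 − 11.13 = 74.67 dB(A).
Σ 10^(L/10) = 1.921e+08 → L_total = 10·log₁₀(1.921e+08) = 82.84 dB(A).

83 dB(A)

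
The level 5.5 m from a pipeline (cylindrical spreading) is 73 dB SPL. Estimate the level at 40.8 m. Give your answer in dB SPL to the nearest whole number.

64 dB SPL

Cylindrical spreading from a line source gives a 10·log₁₀(r₂/r₁) drop.
L₂ = 73 − 10·log₁₀(40.8/5.5) = 73 − 8.703 = 64.30 dB SPL.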